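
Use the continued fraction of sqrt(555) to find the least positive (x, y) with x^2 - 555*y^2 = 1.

First expand sqrt(555) as a continued fraction. With x_i = (sqrt(555) + m_i)/d_i and (m_0, d_0) = (0, 1): a_0 = floor(sqrt(555)) = 23, since 23^2 = 529 <= 555 < 576 = 24^2.
Iterate m_{i+1} = d_i*a_i - m_i, d_{i+1} = (555 - m_{i+1}^2)/d_i, a_{i+1} = floor((a_0 + m_{i+1})/d_{i+1}):
  m_1 = 1*23 - 0 = 23, d_1 = (555 - 23^2)/1 = 26/1 = 26, a_1 = floor((23 + 23)/26) = 1.
  m_2 = 26*1 - 23 = 3, d_2 = (555 - 3^2)/26 = 546/26 = 21, a_2 = floor((23 + 3)/21) = 1.
  m_3 = 21*1 - 3 = 18, d_3 = (555 - 18^2)/21 = 231/21 = 11, a_3 = floor((23 + 18)/11) = 3.
  m_4 = 11*3 - 18 = 15, d_4 = (555 - 15^2)/11 = 330/11 = 30, a_4 = floor((23 + 15)/30) = 1.
  m_5 = 30*1 - 15 = 15, d_5 = (555 - 15^2)/30 = 330/30 = 11, a_5 = floor((23 + 15)/11) = 3.
  m_6 = 11*3 - 15 = 18, d_6 = (555 - 18^2)/11 = 231/11 = 21, a_6 = floor((23 + 18)/21) = 1.
  m_7 = 21*1 - 18 = 3, d_7 = (555 - 3^2)/21 = 546/21 = 26, a_7 = floor((23 + 3)/26) = 1.
  m_8 = 26*1 - 3 = 23, d_8 = (555 - 23^2)/26 = 26/26 = 1, a_8 = floor((23 + 23)/1) = 46.
  m_9 = 1*46 - 23 = 23, d_9 = (555 - 23^2)/1 = 26/1 = 26: (m_9, d_9) = (m_1, d_1) = (23, 26), so from here the quotients repeat a_1, ..., a_8; the period length is 8.
So sqrt(555) = [23; (1, 1, 3, 1, 3, 1, 1, 46)] with period length k = 8.
k is even, so the fundamental solution of x^2 - 555y^2 = 1 is (p_{k-1}, q_{k-1}) = (p_7, q_7); compute convergents through index 7.
Convergents (p_i = a_i*p_{i-1} + p_{i-2}, q_i = a_i*q_{i-1} + q_{i-2} with p_{-2}=0, p_{-1}=1, q_{-2}=1, q_{-1}=0):
  i=0: a_0=23, p_0 = 23*1 + 0 = 23, q_0 = 23*0 + 1 = 1.
  i=1: a_1=1, p_1 = 1*23 + 1 = 24, q_1 = 1*1 + 0 = 1.
  i=2: a_2=1, p_2 = 1*24 + 23 = 47, q_2 = 1*1 + 1 = 2.
  i=3: a_3=3, p_3 = 3*47 + 24 = 165, q_3 = 3*2 + 1 = 7.
  i=4: a_4=1, p_4 = 1*165 + 47 = 212, q_4 = 1*7 + 2 = 9.
  i=5: a_5=3, p_5 = 3*212 + 165 = 801, q_5 = 3*9 + 7 = 34.
  i=6: a_6=1, p_6 = 1*801 + 212 = 1013, q_6 = 1*34 + 9 = 43.
  i=7: a_7=1, p_7 = 1*1013 + 801 = 1814, q_7 = 1*43 + 34 = 77.
Check: 1814^2 - 555*77^2 = 3290596 - 3290595 = 1, so (x, y) = (1814, 77) solves the equation, and by the theorem it is the least positive solution.

(x, y) = (1814, 77)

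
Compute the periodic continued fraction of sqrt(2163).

Write x_i = (sqrt(2163) + m_i)/d_i with (m_0, d_0) = (0, 1). a_0 = floor(sqrt(2163)) = 46, since 46^2 = 2116 <= 2163 < 2209 = 47^2.
Iterate m_{i+1} = d_i*a_i - m_i, d_{i+1} = (2163 - m_{i+1}^2)/d_i, a_{i+1} = floor((a_0 + m_{i+1})/d_{i+1}):
  m_1 = 1*46 - 0 = 46, d_1 = (2163 - 46^2)/1 = 47/1 = 47, a_1 = floor((46 + 46)/47) = 1.
  m_2 = 47*1 - 46 = 1, d_2 = (2163 - 1^2)/47 = 2162/47 = 46, a_2 = floor((46 + 1)/46) = 1.
  m_3 = 46*1 - 1 = 45, d_3 = (2163 - 45^2)/46 = 138/46 = 3, a_3 = floor((46 + 45)/3) = 30.
  m_4 = 3*30 - 45 = 45, d_4 = (2163 - 45^2)/3 = 138/3 = 46, a_4 = floor((46 + 45)/46) = 1.
  m_5 = 46*1 - 45 = 1, d_5 = (2163 - 1^2)/46 = 2162/46 = 47, a_5 = floor((46 + 1)/47) = 1.
  m_6 = 47*1 - 1 = 46, d_6 = (2163 - 46^2)/47 = 47/47 = 1, a_6 = floor((46 + 46)/1) = 92.
  m_7 = 1*92 - 46 = 46, d_7 = (2163 - 46^2)/1 = 47/1 = 47: (m_7, d_7) = (m_1, d_1) = (46, 47), so from here the quotients repeat a_1, ..., a_6; the period length is 6.
Hence the expansion of sqrt(2163) is a_0 = 46 followed by the repeating block 1, 1, 30, 1, 1, 92 (period 6).

[46; (1, 1, 30, 1, 1, 92)]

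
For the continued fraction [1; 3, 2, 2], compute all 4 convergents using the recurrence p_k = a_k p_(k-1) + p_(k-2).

Using the convergent recurrence p_i = a_i*p_{i-1} + p_{i-2}, q_i = a_i*q_{i-1} + q_{i-2} with p_{-2}=0, p_{-1}=1, q_{-2}=1, q_{-1}=0:
  i=0: a_0=1, p_0 = 1*1 + 0 = 1, q_0 = 1*0 + 1 = 1.
  i=1: a_1=3, p_1 = 3*1 + 1 = 4, q_1 = 3*1 + 0 = 3.
  i=2: a_2=2, p_2 = 2*4 + 1 = 9, q_2 = 2*3 + 1 = 7.
  i=3: a_3=2, p_3 = 2*9 + 4 = 22, q_3 = 2*7 + 3 = 17.

1/1, 4/3, 9/7, 22/17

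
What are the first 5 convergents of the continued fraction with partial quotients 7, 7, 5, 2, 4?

Using the convergent recurrence p_i = a_i*p_{i-1} + p_{i-2}, q_i = a_i*q_{i-1} + q_{i-2} with p_{-2}=0, p_{-1}=1, q_{-2}=1, q_{-1}=0:
  i=0: a_0=7, p_0 = 7*1 + 0 = 7, q_0 = 7*0 + 1 = 1.
  i=1: a_1=7, p_1 = 7*7 + 1 = 50, q_1 = 7*1 + 0 = 7.
  i=2: a_2=5, p_2 = 5*50 + 7 = 257, q_2 = 5*7 + 1 = 36.
  i=3: a_3=2, p_3 = 2*257 + 50 = 564, q_3 = 2*36 + 7 = 79.
  i=4: a_4=4, p_4 = 4*564 + 257 = 2513, q_4 = 4*79 + 36 = 352.

7/1, 50/7, 257/36, 564/79, 2513/352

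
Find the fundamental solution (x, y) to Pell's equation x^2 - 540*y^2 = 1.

(x, y) = (119071, 5124)

First expand sqrt(540) as a continued fraction. With x_i = (sqrt(540) + m_i)/d_i and (m_0, d_0) = (0, 1): a_0 = floor(sqrt(540)) = 23, since 23^2 = 529 <= 540 < 576 = 24^2.
Iterate m_{i+1} = d_i*a_i - m_i, d_{i+1} = (540 - m_{i+1}^2)/d_i, a_{i+1} = floor((a_0 + m_{i+1})/d_{i+1}):
  m_1 = 1*23 - 0 = 23, d_1 = (540 - 23^2)/1 = 11/1 = 11, a_1 = floor((23 + 23)/11) = 4.
  m_2 = 11*4 - 23 = 21, d_2 = (540 - 21^2)/11 = 99/11 = 9, a_2 = floor((23 + 21)/9) = 4.
  m_3 = 9*4 - 21 = 15, d_3 = (540 - 15^2)/9 = 315/9 = 35, a_3 = floor((23 + 15)/35) = 1.
  m_4 = 35*1 - 15 = 20, d_4 = (540 - 20^2)/35 = 140/35 = 4, a_4 = floor((23 + 20)/4) = 10.
  m_5 = 4*10 - 20 = 20, d_5 = (540 - 20^2)/4 = 140/4 = 35, a_5 = floor((23 + 20)/35) = 1.
  m_6 = 35*1 - 20 = 15, d_6 = (540 - 15^2)/35 = 315/35 = 9, a_6 = floor((23 + 15)/9) = 4.
  m_7 = 9*4 - 15 = 21, d_7 = (540 - 21^2)/9 = 99/9 = 11, a_7 = floor((23 + 21)/11) = 4.
  m_8 = 11*4 - 21 = 23, d_8 = (540 - 23^2)/11 = 11/11 = 1, a_8 = floor((23 + 23)/1) = 46.
  m_9 = 1*46 - 23 = 23, d_9 = (540 - 23^2)/1 = 11/1 = 11: (m_9, d_9) = (m_1, d_1) = (23, 11), so from here the quotients repeat a_1, ..., a_8; the period length is 8.
So sqrt(540) = [23; (4, 4, 1, 10, 1, 4, 4, 46)] with period length k = 8.
k is even, so the fundamental solution of x^2 - 540y^2 = 1 is (p_{k-1}, q_{k-1}) = (p_7, q_7); compute convergents through index 7.
Convergents (p_i = a_i*p_{i-1} + p_{i-2}, q_i = a_i*q_{i-1} + q_{i-2} with p_{-2}=0, p_{-1}=1, q_{-2}=1, q_{-1}=0):
  i=0: a_0=23, p_0 = 23*1 + 0 = 23, q_0 = 23*0 + 1 = 1.
  i=1: a_1=4, p_1 = 4*23 + 1 = 93, q_1 = 4*1 + 0 = 4.
  i=2: a_2=4, p_2 = 4*93 + 23 = 395, q_2 = 4*4 + 1 = 17.
  i=3: a_3=1, p_3 = 1*395 + 93 = 488, q_3 = 1*17 + 4 = 21.
  i=4: a_4=10, p_4 = 10*488 + 395 = 5275, q_4 = 10*21 + 17 = 227.
  i=5: a_5=1, p_5 = 1*5275 + 488 = 5763, q_5 = 1*227 + 21 = 248.
  i=6: a_6=4, p_6 = 4*5763 + 5275 = 28327, q_6 = 4*248 + 227 = 1219.
  i=7: a_7=4, p_7 = 4*28327 + 5763 = 119071, q_7 = 4*1219 + 248 = 5124.
Check: 119071^2 - 540*5124^2 = 14177903041 - 14177903040 = 1, so (x, y) = (119071, 5124) solves the equation, and by the theorem it is the least positive solution.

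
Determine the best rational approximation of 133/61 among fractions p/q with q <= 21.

24/11

Expand x = 133/61 as a continued fraction with the Euclidean algorithm:
  133 = 2*61 + 11, so a_0 = 2.
  61 = 5*11 + 6, so a_1 = 5.
  11 = 1*6 + 5, so a_2 = 1.
  6 = 1*5 + 1, so a_3 = 1.
  5 = 5*1 + 0, so a_4 = 5.
so x = [2; 5, 1, 1, 5].
Convergents (p_i = a_i*p_{i-1} + p_{i-2}, q_i = a_i*q_{i-1} + q_{i-2} with p_{-2}=0, p_{-1}=1, q_{-2}=1, q_{-1}=0), until the denominator exceeds 21:
  i=0: a_0=2, p_0 = 2*1 + 0 = 2, q_0 = 2*0 + 1 = 1.
  i=1: a_1=5, p_1 = 5*2 + 1 = 11, q_1 = 5*1 + 0 = 5.
  i=2: a_2=1, p_2 = 1*11 + 2 = 13, q_2 = 1*5 + 1 = 6.
  i=3: a_3=1, p_3 = 1*13 + 11 = 24, q_3 = 1*6 + 5 = 11.
  i=4: a_4=5, p_4 = 5*24 + 13 = 133, q_4 = 5*11 + 6 = 61.
q_4 = 61 > 21, so the last convergent with denominator <= 21 is p_3/q_3 = 24/11.
The closest fraction with denominator <= 21 is either p_3/q_3 or the intermediate fraction (k*p_3 + p_2)/(k*q_3 + q_2) with the largest k >= 1 whose denominator stays <= 21; these approach x as k grows, and every other convergent or intermediate fraction in range is farther away.
Largest k: floor((21 - q_2)/q_3) = floor((21 - 6)/11) = 1.
That gives (1*24 + 13)/(1*11 + 6) = 37/17.
Compare the errors: |x - 24/11| = |133*11 - 24*61|/(61*11) = 1/671, and |x - 37/17| = |133*17 - 37*61|/(61*17) = 4/1037.
Cross-multiplying, 1*1037 = 1037 < 2684 = 4*671, so 1/671 is smaller: the convergent 24/11 is closer to x than 37/17.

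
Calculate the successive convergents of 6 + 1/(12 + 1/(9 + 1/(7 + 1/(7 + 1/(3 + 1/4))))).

Using the convergent recurrence p_i = a_i*p_{i-1} + p_{i-2}, q_i = a_i*q_{i-1} + q_{i-2} with p_{-2}=0, p_{-1}=1, q_{-2}=1, q_{-1}=0:
  i=0: a_0=6, p_0 = 6*1 + 0 = 6, q_0 = 6*0 + 1 = 1.
  i=1: a_1=12, p_1 = 12*6 + 1 = 73, q_1 = 12*1 + 0 = 12.
  i=2: a_2=9, p_2 = 9*73 + 6 = 663, q_2 = 9*12 + 1 = 109.
  i=3: a_3=7, p_3 = 7*663 + 73 = 4714, q_3 = 7*109 + 12 = 775.
  i=4: a_4=7, p_4 = 7*4714 + 663 = 33661, q_4 = 7*775 + 109 = 5534.
  i=5: a_5=3, p_5 = 3*33661 + 4714 = 105697, q_5 = 3*5534 + 775 = 17377.
  i=6: a_6=4, p_6 = 4*105697 + 33661 = 456449, q_6 = 4*17377 + 5534 = 75042.

6/1, 73/12, 663/109, 4714/775, 33661/5534, 105697/17377, 456449/75042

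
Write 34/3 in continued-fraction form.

Run the Euclidean algorithm on 34 and 3; the successive quotients are the partial quotients a_0, a_1, ... (each step inverts the fractional part left over by the previous one):
  34 = 11*3 + 1, so a_0 = 11.
  3 = 3*1 + 0, so a_1 = 3.
The remainder reaches 0 after 2 divisions, so the expansion has 2 partial quotients, read off in order.

[11; 3]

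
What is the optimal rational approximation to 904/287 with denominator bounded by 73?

Expand x = 904/287 as a continued fraction with the Euclidean algorithm:
  904 = 3*287 + 43, so a_0 = 3.
  287 = 6*43 + 29, so a_1 = 6.
  43 = 1*29 + 14, so a_2 = 1.
  29 = 2*14 + 1, so a_3 = 2.
  14 = 14*1 + 0, so a_4 = 14.
so x = [3; 6, 1, 2, 14].
Convergents (p_i = a_i*p_{i-1} + p_{i-2}, q_i = a_i*q_{i-1} + q_{i-2} with p_{-2}=0, p_{-1}=1, q_{-2}=1, q_{-1}=0), until the denominator exceeds 73:
  i=0: a_0=3, p_0 = 3*1 + 0 = 3, q_0 = 3*0 + 1 = 1.
  i=1: a_1=6, p_1 = 6*3 + 1 = 19, q_1 = 6*1 + 0 = 6.
  i=2: a_2=1, p_2 = 1*19 + 3 = 22, q_2 = 1*6 + 1 = 7.
  i=3: a_3=2, p_3 = 2*22 + 19 = 63, q_3 = 2*7 + 6 = 20.
  i=4: a_4=14, p_4 = 14*63 + 22 = 904, q_4 = 14*20 + 7 = 287.
q_4 = 287 > 73, so the last convergent with denominator <= 73 is p_3/q_3 = 63/20.
The closest fraction with denominator <= 73 is either p_3/q_3 or the intermediate fraction (k*p_3 + p_2)/(k*q_3 + q_2) with the largest k >= 1 whose denominator stays <= 73; these approach x as k grows, and every other convergent or intermediate fraction in range is farther away.
Largest k: floor((73 - q_2)/q_3) = floor((73 - 7)/20) = 3.
That gives (3*63 + 22)/(3*20 + 7) = 211/67.
Compare the errors: |x - 63/20| = |904*20 - 63*287|/(287*20) = 1/5740, and |x - 211/67| = |904*67 - 211*287|/(287*67) = 11/19229.
Cross-multiplying, 1*19229 = 19229 < 63140 = 11*5740, so 1/5740 is smaller: the convergent 63/20 is closer to x than 211/67.

63/20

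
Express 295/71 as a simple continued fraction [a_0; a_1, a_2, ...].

[4; 6, 2, 5]

Run the Euclidean algorithm on 295 and 71; the successive quotients are the partial quotients a_0, a_1, ... (each step inverts the fractional part left over by the previous one):
  295 = 4*71 + 11, so a_0 = 4.
  71 = 6*11 + 5, so a_1 = 6.
  11 = 2*5 + 1, so a_2 = 2.
  5 = 5*1 + 0, so a_3 = 5.
The remainder reaches 0 after 4 divisions, so the expansion has 4 partial quotients, read off in order.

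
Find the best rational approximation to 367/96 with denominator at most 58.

Expand x = 367/96 as a continued fraction with the Euclidean algorithm:
  367 = 3*96 + 79, so a_0 = 3.
  96 = 1*79 + 17, so a_1 = 1.
  79 = 4*17 + 11, so a_2 = 4.
  17 = 1*11 + 6, so a_3 = 1.
  11 = 1*6 + 5, so a_4 = 1.
  6 = 1*5 + 1, so a_5 = 1.
  5 = 5*1 + 0, so a_6 = 5.
so x = [3; 1, 4, 1, 1, 1, 5].
Convergents (p_i = a_i*p_{i-1} + p_{i-2}, q_i = a_i*q_{i-1} + q_{i-2} with p_{-2}=0, p_{-1}=1, q_{-2}=1, q_{-1}=0), until the denominator exceeds 58:
  i=0: a_0=3, p_0 = 3*1 + 0 = 3, q_0 = 3*0 + 1 = 1.
  i=1: a_1=1, p_1 = 1*3 + 1 = 4, q_1 = 1*1 + 0 = 1.
  i=2: a_2=4, p_2 = 4*4 + 3 = 19, q_2 = 4*1 + 1 = 5.
  i=3: a_3=1, p_3 = 1*19 + 4 = 23, q_3 = 1*5 + 1 = 6.
  i=4: a_4=1, p_4 = 1*23 + 19 = 42, q_4 = 1*6 + 5 = 11.
  i=5: a_5=1, p_5 = 1*42 + 23 = 65, q_5 = 1*11 + 6 = 17.
  i=6: a_6=5, p_6 = 5*65 + 42 = 367, q_6 = 5*17 + 11 = 96.
q_6 = 96 > 58, so the last convergent with denominator <= 58 is p_5/q_5 = 65/17.
The closest fraction with denominator <= 58 is either p_5/q_5 or the intermediate fraction (k*p_5 + p_4)/(k*q_5 + q_4) with the largest k >= 1 whose denominator stays <= 58; these approach x as k grows, and every other convergent or intermediate fraction in range is farther away.
Largest k: floor((58 - q_4)/q_5) = floor((58 - 11)/17) = 2.
That gives (2*65 + 42)/(2*17 + 11) = 172/45.
Compare the errors: |x - 65/17| = |367*17 - 65*96|/(96*17) = 1/1632, and |x - 172/45| = |367*45 - 172*96|/(96*45) = 3/4320.
Cross-multiplying, 1*4320 = 4320 < 4896 = 3*1632, so 1/1632 is smaller: the convergent 65/17 is closer to x than 172/45.

65/17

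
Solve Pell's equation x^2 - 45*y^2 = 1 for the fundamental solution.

First expand sqrt(45) as a continued fraction. With x_i = (sqrt(45) + m_i)/d_i and (m_0, d_0) = (0, 1): a_0 = floor(sqrt(45)) = 6, since 6^2 = 36 <= 45 < 49 = 7^2.
Iterate m_{i+1} = d_i*a_i - m_i, d_{i+1} = (45 - m_{i+1}^2)/d_i, a_{i+1} = floor((a_0 + m_{i+1})/d_{i+1}):
  m_1 = 1*6 - 0 = 6, d_1 = (45 - 6^2)/1 = 9/1 = 9, a_1 = floor((6 + 6)/9) = 1.
  m_2 = 9*1 - 6 = 3, d_2 = (45 - 3^2)/9 = 36/9 = 4, a_2 = floor((6 + 3)/4) = 2.
  m_3 = 4*2 - 3 = 5, d_3 = (45 - 5^2)/4 = 20/4 = 5, a_3 = floor((6 + 5)/5) = 2.
  m_4 = 5*2 - 5 = 5, d_4 = (45 - 5^2)/5 = 20/5 = 4, a_4 = floor((6 + 5)/4) = 2.
  m_5 = 4*2 - 5 = 3, d_5 = (45 - 3^2)/4 = 36/4 = 9, a_5 = floor((6 + 3)/9) = 1.
  m_6 = 9*1 - 3 = 6, d_6 = (45 - 6^2)/9 = 9/9 = 1, a_6 = floor((6 + 6)/1) = 12.
  m_7 = 1*12 - 6 = 6, d_7 = (45 - 6^2)/1 = 9/1 = 9: (m_7, d_7) = (m_1, d_1) = (6, 9), so from here the quotients repeat a_1, ..., a_6; the period length is 6.
So sqrt(45) = [6; (1, 2, 2, 2, 1, 12)] with period length k = 6.
k is even, so the fundamental solution of x^2 - 45y^2 = 1 is (p_{k-1}, q_{k-1}) = (p_5, q_5); compute convergents through index 5.
Convergents (p_i = a_i*p_{i-1} + p_{i-2}, q_i = a_i*q_{i-1} + q_{i-2} with p_{-2}=0, p_{-1}=1, q_{-2}=1, q_{-1}=0):
  i=0: a_0=6, p_0 = 6*1 + 0 = 6, q_0 = 6*0 + 1 = 1.
  i=1: a_1=1, p_1 = 1*6 + 1 = 7, q_1 = 1*1 + 0 = 1.
  i=2: a_2=2, p_2 = 2*7 + 6 = 20, q_2 = 2*1 + 1 = 3.
  i=3: a_3=2, p_3 = 2*20 + 7 = 47, q_3 = 2*3 + 1 = 7.
  i=4: a_4=2, p_4 = 2*47 + 20 = 114, q_4 = 2*7 + 3 = 17.
  i=5: a_5=1, p_5 = 1*114 + 47 = 161, q_5 = 1*17 + 7 = 24.
Check: 161^2 - 45*24^2 = 25921 - 25920 = 1, so (x, y) = (161, 24) solves the equation, and by the theorem it is the least positive solution.

(x, y) = (161, 24)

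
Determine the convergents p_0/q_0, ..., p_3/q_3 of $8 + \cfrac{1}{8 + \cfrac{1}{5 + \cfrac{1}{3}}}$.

8/1, 65/8, 333/41, 1064/131

Using the convergent recurrence p_i = a_i*p_{i-1} + p_{i-2}, q_i = a_i*q_{i-1} + q_{i-2} with p_{-2}=0, p_{-1}=1, q_{-2}=1, q_{-1}=0:
  i=0: a_0=8, p_0 = 8*1 + 0 = 8, q_0 = 8*0 + 1 = 1.
  i=1: a_1=8, p_1 = 8*8 + 1 = 65, q_1 = 8*1 + 0 = 8.
  i=2: a_2=5, p_2 = 5*65 + 8 = 333, q_2 = 5*8 + 1 = 41.
  i=3: a_3=3, p_3 = 3*333 + 65 = 1064, q_3 = 3*41 + 8 = 131.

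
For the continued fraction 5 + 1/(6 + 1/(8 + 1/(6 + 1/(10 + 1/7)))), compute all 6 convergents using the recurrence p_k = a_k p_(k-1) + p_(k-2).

Using the convergent recurrence p_i = a_i*p_{i-1} + p_{i-2}, q_i = a_i*q_{i-1} + q_{i-2} with p_{-2}=0, p_{-1}=1, q_{-2}=1, q_{-1}=0:
  i=0: a_0=5, p_0 = 5*1 + 0 = 5, q_0 = 5*0 + 1 = 1.
  i=1: a_1=6, p_1 = 6*5 + 1 = 31, q_1 = 6*1 + 0 = 6.
  i=2: a_2=8, p_2 = 8*31 + 5 = 253, q_2 = 8*6 + 1 = 49.
  i=3: a_3=6, p_3 = 6*253 + 31 = 1549, q_3 = 6*49 + 6 = 300.
  i=4: a_4=10, p_4 = 10*1549 + 253 = 15743, q_4 = 10*300 + 49 = 3049.
  i=5: a_5=7, p_5 = 7*15743 + 1549 = 111750, q_5 = 7*3049 + 300 = 21643.

5/1, 31/6, 253/49, 1549/300, 15743/3049, 111750/21643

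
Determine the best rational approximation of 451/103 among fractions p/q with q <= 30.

127/29

Expand x = 451/103 as a continued fraction with the Euclidean algorithm:
  451 = 4*103 + 39, so a_0 = 4.
  103 = 2*39 + 25, so a_1 = 2.
  39 = 1*25 + 14, so a_2 = 1.
  25 = 1*14 + 11, so a_3 = 1.
  14 = 1*11 + 3, so a_4 = 1.
  11 = 3*3 + 2, so a_5 = 3.
  3 = 1*2 + 1, so a_6 = 1.
  2 = 2*1 + 0, so a_7 = 2.
so x = [4; 2, 1, 1, 1, 3, 1, 2].
Convergents (p_i = a_i*p_{i-1} + p_{i-2}, q_i = a_i*q_{i-1} + q_{i-2} with p_{-2}=0, p_{-1}=1, q_{-2}=1, q_{-1}=0), until the denominator exceeds 30:
  i=0: a_0=4, p_0 = 4*1 + 0 = 4, q_0 = 4*0 + 1 = 1.
  i=1: a_1=2, p_1 = 2*4 + 1 = 9, q_1 = 2*1 + 0 = 2.
  i=2: a_2=1, p_2 = 1*9 + 4 = 13, q_2 = 1*2 + 1 = 3.
  i=3: a_3=1, p_3 = 1*13 + 9 = 22, q_3 = 1*3 + 2 = 5.
  i=4: a_4=1, p_4 = 1*22 + 13 = 35, q_4 = 1*5 + 3 = 8.
  i=5: a_5=3, p_5 = 3*35 + 22 = 127, q_5 = 3*8 + 5 = 29.
  i=6: a_6=1, p_6 = 1*127 + 35 = 162, q_6 = 1*29 + 8 = 37.
q_6 = 37 > 30, so the last convergent with denominator <= 30 is p_5/q_5 = 127/29.
The closest fraction with denominator <= 30 is either p_5/q_5 or the intermediate fraction (k*p_5 + p_4)/(k*q_5 + q_4) with the largest k >= 1 whose denominator stays <= 30; these approach x as k grows, and every other convergent or intermediate fraction in range is farther away.
Largest k: floor((30 - q_4)/q_5) = floor((30 - 8)/29) = 0.
Since k = 0, no intermediate fraction beyond p_5/q_5 has denominator <= 30, so the convergent 127/29 is the closest (its error is |451*29 - 127*103|/(103*29) = 2/2987).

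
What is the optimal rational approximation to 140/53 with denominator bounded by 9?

Expand x = 140/53 as a continued fraction with the Euclidean algorithm:
  140 = 2*53 + 34, so a_0 = 2.
  53 = 1*34 + 19, so a_1 = 1.
  34 = 1*19 + 15, so a_2 = 1.
  19 = 1*15 + 4, so a_3 = 1.
  15 = 3*4 + 3, so a_4 = 3.
  4 = 1*3 + 1, so a_5 = 1.
  3 = 3*1 + 0, so a_6 = 3.
so x = [2; 1, 1, 1, 3, 1, 3].
Convergents (p_i = a_i*p_{i-1} + p_{i-2}, q_i = a_i*q_{i-1} + q_{i-2} with p_{-2}=0, p_{-1}=1, q_{-2}=1, q_{-1}=0), until the denominator exceeds 9:
  i=0: a_0=2, p_0 = 2*1 + 0 = 2, q_0 = 2*0 + 1 = 1.
  i=1: a_1=1, p_1 = 1*2 + 1 = 3, q_1 = 1*1 + 0 = 1.
  i=2: a_2=1, p_2 = 1*3 + 2 = 5, q_2 = 1*1 + 1 = 2.
  i=3: a_3=1, p_3 = 1*5 + 3 = 8, q_3 = 1*2 + 1 = 3.
  i=4: a_4=3, p_4 = 3*8 + 5 = 29, q_4 = 3*3 + 2 = 11.
q_4 = 11 > 9, so the last convergent with denominator <= 9 is p_3/q_3 = 8/3.
The closest fraction with denominator <= 9 is either p_3/q_3 or the intermediate fraction (k*p_3 + p_2)/(k*q_3 + q_2) with the largest k >= 1 whose denominator stays <= 9; these approach x as k grows, and every other convergent or intermediate fraction in range is farther away.
Largest k: floor((9 - q_2)/q_3) = floor((9 - 2)/3) = 2.
That gives (2*8 + 5)/(2*3 + 2) = 21/8.
Compare the errors: |x - 8/3| = |140*3 - 8*53|/(53*3) = 4/159, and |x - 21/8| = |140*8 - 21*53|/(53*8) = 7/424.
Cross-multiplying, 7*159 = 1113 < 1696 = 4*424, so 7/424 is smaller: the intermediate fraction 21/8 is closer to x than 8/3.

21/8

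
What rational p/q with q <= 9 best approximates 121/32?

Expand x = 121/32 as a continued fraction with the Euclidean algorithm:
  121 = 3*32 + 25, so a_0 = 3.
  32 = 1*25 + 7, so a_1 = 1.
  25 = 3*7 + 4, so a_2 = 3.
  7 = 1*4 + 3, so a_3 = 1.
  4 = 1*3 + 1, so a_4 = 1.
  3 = 3*1 + 0, so a_5 = 3.
so x = [3; 1, 3, 1, 1, 3].
Convergents (p_i = a_i*p_{i-1} + p_{i-2}, q_i = a_i*q_{i-1} + q_{i-2} with p_{-2}=0, p_{-1}=1, q_{-2}=1, q_{-1}=0), until the denominator exceeds 9:
  i=0: a_0=3, p_0 = 3*1 + 0 = 3, q_0 = 3*0 + 1 = 1.
  i=1: a_1=1, p_1 = 1*3 + 1 = 4, q_1 = 1*1 + 0 = 1.
  i=2: a_2=3, p_2 = 3*4 + 3 = 15, q_2 = 3*1 + 1 = 4.
  i=3: a_3=1, p_3 = 1*15 + 4 = 19, q_3 = 1*4 + 1 = 5.
  i=4: a_4=1, p_4 = 1*19 + 15 = 34, q_4 = 1*5 + 4 = 9.
  i=5: a_5=3, p_5 = 3*34 + 19 = 121, q_5 = 3*9 + 5 = 32.
q_5 = 32 > 9, so the last convergent with denominator <= 9 is p_4/q_4 = 34/9.
The closest fraction with denominator <= 9 is either p_4/q_4 or the intermediate fraction (k*p_4 + p_3)/(k*q_4 + q_3) with the largest k >= 1 whose denominator stays <= 9; these approach x as k grows, and every other convergent or intermediate fraction in range is farther away.
Largest k: floor((9 - q_3)/q_4) = floor((9 - 5)/9) = 0.
Since k = 0, no intermediate fraction beyond p_4/q_4 has denominator <= 9, so the convergent 34/9 is the closest (its error is |121*9 - 34*32|/(32*9) = 1/288).

34/9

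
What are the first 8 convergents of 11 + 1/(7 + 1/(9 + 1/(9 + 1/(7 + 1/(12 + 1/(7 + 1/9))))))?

Using the convergent recurrence p_i = a_i*p_{i-1} + p_{i-2}, q_i = a_i*q_{i-1} + q_{i-2} with p_{-2}=0, p_{-1}=1, q_{-2}=1, q_{-1}=0:
  i=0: a_0=11, p_0 = 11*1 + 0 = 11, q_0 = 11*0 + 1 = 1.
  i=1: a_1=7, p_1 = 7*11 + 1 = 78, q_1 = 7*1 + 0 = 7.
  i=2: a_2=9, p_2 = 9*78 + 11 = 713, q_2 = 9*7 + 1 = 64.
  i=3: a_3=9, p_3 = 9*713 + 78 = 6495, q_3 = 9*64 + 7 = 583.
  i=4: a_4=7, p_4 = 7*6495 + 713 = 46178, q_4 = 7*583 + 64 = 4145.
  i=5: a_5=12, p_5 = 12*46178 + 6495 = 560631, q_5 = 12*4145 + 583 = 50323.
  i=6: a_6=7, p_6 = 7*560631 + 46178 = 3970595, q_6 = 7*50323 + 4145 = 356406.
  i=7: a_7=9, p_7 = 9*3970595 + 560631 = 36295986, q_7 = 9*356406 + 50323 = 3257977.

11/1, 78/7, 713/64, 6495/583, 46178/4145, 560631/50323, 3970595/356406, 36295986/3257977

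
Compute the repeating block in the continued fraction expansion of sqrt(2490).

[49; (1, 8, 1, 98)]

Write x_i = (sqrt(2490) + m_i)/d_i with (m_0, d_0) = (0, 1). a_0 = floor(sqrt(2490)) = 49, since 49^2 = 2401 <= 2490 < 2500 = 50^2.
Iterate m_{i+1} = d_i*a_i - m_i, d_{i+1} = (2490 - m_{i+1}^2)/d_i, a_{i+1} = floor((a_0 + m_{i+1})/d_{i+1}):
  m_1 = 1*49 - 0 = 49, d_1 = (2490 - 49^2)/1 = 89/1 = 89, a_1 = floor((49 + 49)/89) = 1.
  m_2 = 89*1 - 49 = 40, d_2 = (2490 - 40^2)/89 = 890/89 = 10, a_2 = floor((49 + 40)/10) = 8.
  m_3 = 10*8 - 40 = 40, d_3 = (2490 - 40^2)/10 = 890/10 = 89, a_3 = floor((49 + 40)/89) = 1.
  m_4 = 89*1 - 40 = 49, d_4 = (2490 - 49^2)/89 = 89/89 = 1, a_4 = floor((49 + 49)/1) = 98.
  m_5 = 1*98 - 49 = 49, d_5 = (2490 - 49^2)/1 = 89/1 = 89: (m_5, d_5) = (m_1, d_1) = (49, 89), so from here the quotients repeat a_1, ..., a_4; the period length is 4.
Hence the expansion of sqrt(2490) is a_0 = 49 followed by the repeating block 1, 8, 1, 98 (period 4).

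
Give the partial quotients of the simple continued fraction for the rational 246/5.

Run the Euclidean algorithm on 246 and 5; the successive quotients are the partial quotients a_0, a_1, ... (each step inverts the fractional part left over by the previous one):
  246 = 49*5 + 1, so a_0 = 49.
  5 = 5*1 + 0, so a_1 = 5.
The remainder reaches 0 after 2 divisions, so the expansion has 2 partial quotients, read off in order.

[49; 5]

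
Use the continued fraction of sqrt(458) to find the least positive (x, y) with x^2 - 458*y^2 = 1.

(x, y) = (22899, 1070)

First expand sqrt(458) as a continued fraction. With x_i = (sqrt(458) + m_i)/d_i and (m_0, d_0) = (0, 1): a_0 = floor(sqrt(458)) = 21, since 21^2 = 441 <= 458 < 484 = 22^2.
Iterate m_{i+1} = d_i*a_i - m_i, d_{i+1} = (458 - m_{i+1}^2)/d_i, a_{i+1} = floor((a_0 + m_{i+1})/d_{i+1}):
  m_1 = 1*21 - 0 = 21, d_1 = (458 - 21^2)/1 = 17/1 = 17, a_1 = floor((21 + 21)/17) = 2.
  m_2 = 17*2 - 21 = 13, d_2 = (458 - 13^2)/17 = 289/17 = 17, a_2 = floor((21 + 13)/17) = 2.
  m_3 = 17*2 - 13 = 21, d_3 = (458 - 21^2)/17 = 17/17 = 1, a_3 = floor((21 + 21)/1) = 42.
  m_4 = 1*42 - 21 = 21, d_4 = (458 - 21^2)/1 = 17/1 = 17: (m_4, d_4) = (m_1, d_1) = (21, 17), so from here the quotients repeat a_1, ..., a_3; the period length is 3.
So sqrt(458) = [21; (2, 2, 42)] with period length k = 3.
k is odd, so (p_{k-1}, q_{k-1}) only solves x^2 - 458y^2 = -1 and the fundamental solution of x^2 - 458y^2 = 1 is (p_{2k-1}, q_{2k-1}) = (p_5, q_5); compute convergents through index 5, running through the period twice.
Convergents (p_i = a_i*p_{i-1} + p_{i-2}, q_i = a_i*q_{i-1} + q_{i-2} with p_{-2}=0, p_{-1}=1, q_{-2}=1, q_{-1}=0):
  i=0: a_0=21, p_0 = 21*1 + 0 = 21, q_0 = 21*0 + 1 = 1.
  i=1: a_1=2, p_1 = 2*21 + 1 = 43, q_1 = 2*1 + 0 = 2.
  i=2: a_2=2, p_2 = 2*43 + 21 = 107, q_2 = 2*2 + 1 = 5.
  i=3: a_3=42, p_3 = 42*107 + 43 = 4537, q_3 = 42*5 + 2 = 212.
  i=4: a_4=2, p_4 = 2*4537 + 107 = 9181, q_4 = 2*212 + 5 = 429.
  i=5: a_5=2, p_5 = 2*9181 + 4537 = 22899, q_5 = 2*429 + 212 = 1070.
Indeed p_2^2 - 458*q_2^2 = 11449 - 11450 = -1, not +1.
Check: 22899^2 - 458*1070^2 = 524364201 - 524364200 = 1, so (x, y) = (22899, 1070) solves the equation, and by the theorem it is the least positive solution.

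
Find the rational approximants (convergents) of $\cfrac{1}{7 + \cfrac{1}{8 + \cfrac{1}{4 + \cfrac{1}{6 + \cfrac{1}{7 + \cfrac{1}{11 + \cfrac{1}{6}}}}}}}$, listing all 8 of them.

0/1, 1/7, 8/57, 33/235, 206/1467, 1475/10504, 16431/117011, 100061/712570

Using the convergent recurrence p_i = a_i*p_{i-1} + p_{i-2}, q_i = a_i*q_{i-1} + q_{i-2} with p_{-2}=0, p_{-1}=1, q_{-2}=1, q_{-1}=0:
  i=0: a_0=0, p_0 = 0*1 + 0 = 0, q_0 = 0*0 + 1 = 1.
  i=1: a_1=7, p_1 = 7*0 + 1 = 1, q_1 = 7*1 + 0 = 7.
  i=2: a_2=8, p_2 = 8*1 + 0 = 8, q_2 = 8*7 + 1 = 57.
  i=3: a_3=4, p_3 = 4*8 + 1 = 33, q_3 = 4*57 + 7 = 235.
  i=4: a_4=6, p_4 = 6*33 + 8 = 206, q_4 = 6*235 + 57 = 1467.
  i=5: a_5=7, p_5 = 7*206 + 33 = 1475, q_5 = 7*1467 + 235 = 10504.
  i=6: a_6=11, p_6 = 11*1475 + 206 = 16431, q_6 = 11*10504 + 1467 = 117011.
  i=7: a_7=6, p_7 = 6*16431 + 1475 = 100061, q_7 = 6*117011 + 10504 = 712570.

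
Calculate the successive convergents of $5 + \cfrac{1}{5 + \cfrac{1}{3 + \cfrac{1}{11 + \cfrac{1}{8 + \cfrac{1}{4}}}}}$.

Using the convergent recurrence p_i = a_i*p_{i-1} + p_{i-2}, q_i = a_i*q_{i-1} + q_{i-2} with p_{-2}=0, p_{-1}=1, q_{-2}=1, q_{-1}=0:
  i=0: a_0=5, p_0 = 5*1 + 0 = 5, q_0 = 5*0 + 1 = 1.
  i=1: a_1=5, p_1 = 5*5 + 1 = 26, q_1 = 5*1 + 0 = 5.
  i=2: a_2=3, p_2 = 3*26 + 5 = 83, q_2 = 3*5 + 1 = 16.
  i=3: a_3=11, p_3 = 11*83 + 26 = 939, q_3 = 11*16 + 5 = 181.
  i=4: a_4=8, p_4 = 8*939 + 83 = 7595, q_4 = 8*181 + 16 = 1464.
  i=5: a_5=4, p_5 = 4*7595 + 939 = 31319, q_5 = 4*1464 + 181 = 6037.

5/1, 26/5, 83/16, 939/181, 7595/1464, 31319/6037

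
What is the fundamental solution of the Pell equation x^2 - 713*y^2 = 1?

(x, y) = (5286367, 197976)

First expand sqrt(713) as a continued fraction. With x_i = (sqrt(713) + m_i)/d_i and (m_0, d_0) = (0, 1): a_0 = floor(sqrt(713)) = 26, since 26^2 = 676 <= 713 < 729 = 27^2.
Iterate m_{i+1} = d_i*a_i - m_i, d_{i+1} = (713 - m_{i+1}^2)/d_i, a_{i+1} = floor((a_0 + m_{i+1})/d_{i+1}):
  m_1 = 1*26 - 0 = 26, d_1 = (713 - 26^2)/1 = 37/1 = 37, a_1 = floor((26 + 26)/37) = 1.
  m_2 = 37*1 - 26 = 11, d_2 = (713 - 11^2)/37 = 592/37 = 16, a_2 = floor((26 + 11)/16) = 2.
  m_3 = 16*2 - 11 = 21, d_3 = (713 - 21^2)/16 = 272/16 = 17, a_3 = floor((26 + 21)/17) = 2.
  m_4 = 17*2 - 21 = 13, d_4 = (713 - 13^2)/17 = 544/17 = 32, a_4 = floor((26 + 13)/32) = 1.
  m_5 = 32*1 - 13 = 19, d_5 = (713 - 19^2)/32 = 352/32 = 11, a_5 = floor((26 + 19)/11) = 4.
  m_6 = 11*4 - 19 = 25, d_6 = (713 - 25^2)/11 = 88/11 = 8, a_6 = floor((26 + 25)/8) = 6.
  m_7 = 8*6 - 25 = 23, d_7 = (713 - 23^2)/8 = 184/8 = 23, a_7 = floor((26 + 23)/23) = 2.
  m_8 = 23*2 - 23 = 23, d_8 = (713 - 23^2)/23 = 184/23 = 8, a_8 = floor((26 + 23)/8) = 6.
  m_9 = 8*6 - 23 = 25, d_9 = (713 - 25^2)/8 = 88/8 = 11, a_9 = floor((26 + 25)/11) = 4.
  m_10 = 11*4 - 25 = 19, d_10 = (713 - 19^2)/11 = 352/11 = 32, a_10 = floor((26 + 19)/32) = 1.
  m_11 = 32*1 - 19 = 13, d_11 = (713 - 13^2)/32 = 544/32 = 17, a_11 = floor((26 + 13)/17) = 2.
  m_12 = 17*2 - 13 = 21, d_12 = (713 - 21^2)/17 = 272/17 = 16, a_12 = floor((26 + 21)/16) = 2.
  m_13 = 16*2 - 21 = 11, d_13 = (713 - 11^2)/16 = 592/16 = 37, a_13 = floor((26 + 11)/37) = 1.
  m_14 = 37*1 - 11 = 26, d_14 = (713 - 26^2)/37 = 37/37 = 1, a_14 = floor((26 + 26)/1) = 52.
  m_15 = 1*52 - 26 = 26, d_15 = (713 - 26^2)/1 = 37/1 = 37: (m_15, d_15) = (m_1, d_1) = (26, 37), so from here the quotients repeat a_1, ..., a_14; the period length is 14.
So sqrt(713) = [26; (1, 2, 2, 1, 4, 6, 2, 6, 4, 1, 2, 2, 1, 52)] with period length k = 14.
k is even, so the fundamental solution of x^2 - 713y^2 = 1 is (p_{k-1}, q_{k-1}) = (p_13, q_13); compute convergents through index 13.
Convergents (p_i = a_i*p_{i-1} + p_{i-2}, q_i = a_i*q_{i-1} + q_{i-2} with p_{-2}=0, p_{-1}=1, q_{-2}=1, q_{-1}=0):
  i=0: a_0=26, p_0 = 26*1 + 0 = 26, q_0 = 26*0 + 1 = 1.
  i=1: a_1=1, p_1 = 1*26 + 1 = 27, q_1 = 1*1 + 0 = 1.
  i=2: a_2=2, p_2 = 2*27 + 26 = 80, q_2 = 2*1 + 1 = 3.
  i=3: a_3=2, p_3 = 2*80 + 27 = 187, q_3 = 2*3 + 1 = 7.
  i=4: a_4=1, p_4 = 1*187 + 80 = 267, q_4 = 1*7 + 3 = 10.
  i=5: a_5=4, p_5 = 4*267 + 187 = 1255, q_5 = 4*10 + 7 = 47.
  i=6: a_6=6, p_6 = 6*1255 + 267 = 7797, q_6 = 6*47 + 10 = 292.
  i=7: a_7=2, p_7 = 2*7797 + 1255 = 16849, q_7 = 2*292 + 47 = 631.
  i=8: a_8=6, p_8 = 6*16849 + 7797 = 108891, q_8 = 6*631 + 292 = 4078.
  i=9: a_9=4, p_9 = 4*108891 + 16849 = 452413, q_9 = 4*4078 + 631 = 16943.
  i=10: a_10=1, p_10 = 1*452413 + 108891 = 561304, q_10 = 1*16943 + 4078 = 21021.
  i=11: a_11=2, p_11 = 2*561304 + 452413 = 1575021, q_11 = 2*21021 + 16943 = 58985.
  i=12: a_12=2, p_12 = 2*1575021 + 561304 = 3711346, q_12 = 2*58985 + 21021 = 138991.
  i=13: a_13=1, p_13 = 1*3711346 + 1575021 = 5286367, q_13 = 1*138991 + 58985 = 197976.
Check: 5286367^2 - 713*197976^2 = 27945676058689 - 27945676058688 = 1, so (x, y) = (5286367, 197976) solves the equation, and by the theorem it is the least positive solution.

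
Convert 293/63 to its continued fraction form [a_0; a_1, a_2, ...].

[4; 1, 1, 1, 6, 3]

Run the Euclidean algorithm on 293 and 63; the successive quotients are the partial quotients a_0, a_1, ... (each step inverts the fractional part left over by the previous one):
  293 = 4*63 + 41, so a_0 = 4.
  63 = 1*41 + 22, so a_1 = 1.
  41 = 1*22 + 19, so a_2 = 1.
  22 = 1*19 + 3, so a_3 = 1.
  19 = 6*3 + 1, so a_4 = 6.
  3 = 3*1 + 0, so a_5 = 3.
The remainder reaches 0 after 6 divisions, so the expansion has 6 partial quotients, read off in order.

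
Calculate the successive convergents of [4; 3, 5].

Using the convergent recurrence p_i = a_i*p_{i-1} + p_{i-2}, q_i = a_i*q_{i-1} + q_{i-2} with p_{-2}=0, p_{-1}=1, q_{-2}=1, q_{-1}=0:
  i=0: a_0=4, p_0 = 4*1 + 0 = 4, q_0 = 4*0 + 1 = 1.
  i=1: a_1=3, p_1 = 3*4 + 1 = 13, q_1 = 3*1 + 0 = 3.
  i=2: a_2=5, p_2 = 5*13 + 4 = 69, q_2 = 5*3 + 1 = 16.

4/1, 13/3, 69/16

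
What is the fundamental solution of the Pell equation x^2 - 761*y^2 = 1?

(x, y) = (1280001, 46400)

First expand sqrt(761) as a continued fraction. With x_i = (sqrt(761) + m_i)/d_i and (m_0, d_0) = (0, 1): a_0 = floor(sqrt(761)) = 27, since 27^2 = 729 <= 761 < 784 = 28^2.
Iterate m_{i+1} = d_i*a_i - m_i, d_{i+1} = (761 - m_{i+1}^2)/d_i, a_{i+1} = floor((a_0 + m_{i+1})/d_{i+1}):
  m_1 = 1*27 - 0 = 27, d_1 = (761 - 27^2)/1 = 32/1 = 32, a_1 = floor((27 + 27)/32) = 1.
  m_2 = 32*1 - 27 = 5, d_2 = (761 - 5^2)/32 = 736/32 = 23, a_2 = floor((27 + 5)/23) = 1.
  m_3 = 23*1 - 5 = 18, d_3 = (761 - 18^2)/23 = 437/23 = 19, a_3 = floor((27 + 18)/19) = 2.
  m_4 = 19*2 - 18 = 20, d_4 = (761 - 20^2)/19 = 361/19 = 19, a_4 = floor((27 + 20)/19) = 2.
  m_5 = 19*2 - 20 = 18, d_5 = (761 - 18^2)/19 = 437/19 = 23, a_5 = floor((27 + 18)/23) = 1.
  m_6 = 23*1 - 18 = 5, d_6 = (761 - 5^2)/23 = 736/23 = 32, a_6 = floor((27 + 5)/32) = 1.
  m_7 = 32*1 - 5 = 27, d_7 = (761 - 27^2)/32 = 32/32 = 1, a_7 = floor((27 + 27)/1) = 54.
  m_8 = 1*54 - 27 = 27, d_8 = (761 - 27^2)/1 = 32/1 = 32: (m_8, d_8) = (m_1, d_1) = (27, 32), so from here the quotients repeat a_1, ..., a_7; the period length is 7.
So sqrt(761) = [27; (1, 1, 2, 2, 1, 1, 54)] with period length k = 7.
k is odd, so (p_{k-1}, q_{k-1}) only solves x^2 - 761y^2 = -1 and the fundamental solution of x^2 - 761y^2 = 1 is (p_{2k-1}, q_{2k-1}) = (p_13, q_13); compute convergents through index 13, running through the period twice.
Convergents (p_i = a_i*p_{i-1} + p_{i-2}, q_i = a_i*q_{i-1} + q_{i-2} with p_{-2}=0, p_{-1}=1, q_{-2}=1, q_{-1}=0):
  i=0: a_0=27, p_0 = 27*1 + 0 = 27, q_0 = 27*0 + 1 = 1.
  i=1: a_1=1, p_1 = 1*27 + 1 = 28, q_1 = 1*1 + 0 = 1.
  i=2: a_2=1, p_2 = 1*28 + 27 = 55, q_2 = 1*1 + 1 = 2.
  i=3: a_3=2, p_3 = 2*55 + 28 = 138, q_3 = 2*2 + 1 = 5.
  i=4: a_4=2, p_4 = 2*138 + 55 = 331, q_4 = 2*5 + 2 = 12.
  i=5: a_5=1, p_5 = 1*331 + 138 = 469, q_5 = 1*12 + 5 = 17.
  i=6: a_6=1, p_6 = 1*469 + 331 = 800, q_6 = 1*17 + 12 = 29.
  i=7: a_7=54, p_7 = 54*800 + 469 = 43669, q_7 = 54*29 + 17 = 1583.
  i=8: a_8=1, p_8 = 1*43669 + 800 = 44469, q_8 = 1*1583 + 29 = 1612.
  i=9: a_9=1, p_9 = 1*44469 + 43669 = 88138, q_9 = 1*1612 + 1583 = 3195.
  i=10: a_10=2, p_10 = 2*88138 + 44469 = 220745, q_10 = 2*3195 + 1612 = 8002.
  i=11: a_11=2, p_11 = 2*220745 + 88138 = 529628, q_11 = 2*8002 + 3195 = 19199.
  i=12: a_12=1, p_12 = 1*529628 + 220745 = 750373, q_12 = 1*19199 + 8002 = 27201.
  i=13: a_13=1, p_13 = 1*750373 + 529628 = 1280001, q_13 = 1*27201 + 19199 = 46400.
Indeed p_6^2 - 761*q_6^2 = 640000 - 640001 = -1, not +1.
Check: 1280001^2 - 761*46400^2 = 1638402560001 - 1638402560000 = 1, so (x, y) = (1280001, 46400) solves the equation, and by the theorem it is the least positive solution.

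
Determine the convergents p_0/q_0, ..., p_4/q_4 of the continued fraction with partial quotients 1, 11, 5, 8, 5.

1/1, 12/11, 61/56, 500/459, 2561/2351

Using the convergent recurrence p_i = a_i*p_{i-1} + p_{i-2}, q_i = a_i*q_{i-1} + q_{i-2} with p_{-2}=0, p_{-1}=1, q_{-2}=1, q_{-1}=0:
  i=0: a_0=1, p_0 = 1*1 + 0 = 1, q_0 = 1*0 + 1 = 1.
  i=1: a_1=11, p_1 = 11*1 + 1 = 12, q_1 = 11*1 + 0 = 11.
  i=2: a_2=5, p_2 = 5*12 + 1 = 61, q_2 = 5*11 + 1 = 56.
  i=3: a_3=8, p_3 = 8*61 + 12 = 500, q_3 = 8*56 + 11 = 459.
  i=4: a_4=5, p_4 = 5*500 + 61 = 2561, q_4 = 5*459 + 56 = 2351.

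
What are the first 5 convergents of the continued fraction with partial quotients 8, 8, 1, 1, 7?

8/1, 65/8, 73/9, 138/17, 1039/128

Using the convergent recurrence p_i = a_i*p_{i-1} + p_{i-2}, q_i = a_i*q_{i-1} + q_{i-2} with p_{-2}=0, p_{-1}=1, q_{-2}=1, q_{-1}=0:
  i=0: a_0=8, p_0 = 8*1 + 0 = 8, q_0 = 8*0 + 1 = 1.
  i=1: a_1=8, p_1 = 8*8 + 1 = 65, q_1 = 8*1 + 0 = 8.
  i=2: a_2=1, p_2 = 1*65 + 8 = 73, q_2 = 1*8 + 1 = 9.
  i=3: a_3=1, p_3 = 1*73 + 65 = 138, q_3 = 1*9 + 8 = 17.
  i=4: a_4=7, p_4 = 7*138 + 73 = 1039, q_4 = 7*17 + 9 = 128.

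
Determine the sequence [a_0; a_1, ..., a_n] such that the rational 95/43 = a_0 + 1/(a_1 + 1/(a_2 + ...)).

[2; 4, 1, 3, 2]

Run the Euclidean algorithm on 95 and 43; the successive quotients are the partial quotients a_0, a_1, ... (each step inverts the fractional part left over by the previous one):
  95 = 2*43 + 9, so a_0 = 2.
  43 = 4*9 + 7, so a_1 = 4.
  9 = 1*7 + 2, so a_2 = 1.
  7 = 3*2 + 1, so a_3 = 3.
  2 = 2*1 + 0, so a_4 = 2.
The remainder reaches 0 after 5 divisions, so the expansion has 5 partial quotients, read off in order.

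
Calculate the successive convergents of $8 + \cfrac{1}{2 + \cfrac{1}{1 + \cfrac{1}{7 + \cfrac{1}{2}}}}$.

8/1, 17/2, 25/3, 192/23, 409/49

Using the convergent recurrence p_i = a_i*p_{i-1} + p_{i-2}, q_i = a_i*q_{i-1} + q_{i-2} with p_{-2}=0, p_{-1}=1, q_{-2}=1, q_{-1}=0:
  i=0: a_0=8, p_0 = 8*1 + 0 = 8, q_0 = 8*0 + 1 = 1.
  i=1: a_1=2, p_1 = 2*8 + 1 = 17, q_1 = 2*1 + 0 = 2.
  i=2: a_2=1, p_2 = 1*17 + 8 = 25, q_2 = 1*2 + 1 = 3.
  i=3: a_3=7, p_3 = 7*25 + 17 = 192, q_3 = 7*3 + 2 = 23.
  i=4: a_4=2, p_4 = 2*192 + 25 = 409, q_4 = 2*23 + 3 = 49.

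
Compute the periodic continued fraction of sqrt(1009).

Write x_i = (sqrt(1009) + m_i)/d_i with (m_0, d_0) = (0, 1). a_0 = floor(sqrt(1009)) = 31, since 31^2 = 961 <= 1009 < 1024 = 32^2.
Iterate m_{i+1} = d_i*a_i - m_i, d_{i+1} = (1009 - m_{i+1}^2)/d_i, a_{i+1} = floor((a_0 + m_{i+1})/d_{i+1}):
  m_1 = 1*31 - 0 = 31, d_1 = (1009 - 31^2)/1 = 48/1 = 48, a_1 = floor((31 + 31)/48) = 1.
  m_2 = 48*1 - 31 = 17, d_2 = (1009 - 17^2)/48 = 720/48 = 15, a_2 = floor((31 + 17)/15) = 3.
  m_3 = 15*3 - 17 = 28, d_3 = (1009 - 28^2)/15 = 225/15 = 15, a_3 = floor((31 + 28)/15) = 3.
  m_4 = 15*3 - 28 = 17, d_4 = (1009 - 17^2)/15 = 720/15 = 48, a_4 = floor((31 + 17)/48) = 1.
  m_5 = 48*1 - 17 = 31, d_5 = (1009 - 31^2)/48 = 48/48 = 1, a_5 = floor((31 + 31)/1) = 62.
  m_6 = 1*62 - 31 = 31, d_6 = (1009 - 31^2)/1 = 48/1 = 48: (m_6, d_6) = (m_1, d_1) = (31, 48), so from here the quotients repeat a_1, ..., a_5; the period length is 5.
Hence the expansion of sqrt(1009) is a_0 = 31 followed by the repeating block 1, 3, 3, 1, 62 (period 5).

[31; (1, 3, 3, 1, 62)]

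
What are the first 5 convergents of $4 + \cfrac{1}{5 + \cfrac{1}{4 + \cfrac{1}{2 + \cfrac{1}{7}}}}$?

4/1, 21/5, 88/21, 197/47, 1467/350

Using the convergent recurrence p_i = a_i*p_{i-1} + p_{i-2}, q_i = a_i*q_{i-1} + q_{i-2} with p_{-2}=0, p_{-1}=1, q_{-2}=1, q_{-1}=0:
  i=0: a_0=4, p_0 = 4*1 + 0 = 4, q_0 = 4*0 + 1 = 1.
  i=1: a_1=5, p_1 = 5*4 + 1 = 21, q_1 = 5*1 + 0 = 5.
  i=2: a_2=4, p_2 = 4*21 + 4 = 88, q_2 = 4*5 + 1 = 21.
  i=3: a_3=2, p_3 = 2*88 + 21 = 197, q_3 = 2*21 + 5 = 47.
  i=4: a_4=7, p_4 = 7*197 + 88 = 1467, q_4 = 7*47 + 21 = 350.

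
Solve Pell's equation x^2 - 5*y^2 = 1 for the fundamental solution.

First expand sqrt(5) as a continued fraction. With x_i = (sqrt(5) + m_i)/d_i and (m_0, d_0) = (0, 1): a_0 = floor(sqrt(5)) = 2, since 2^2 = 4 <= 5 < 9 = 3^2.
Iterate m_{i+1} = d_i*a_i - m_i, d_{i+1} = (5 - m_{i+1}^2)/d_i, a_{i+1} = floor((a_0 + m_{i+1})/d_{i+1}):
  m_1 = 1*2 - 0 = 2, d_1 = (5 - 2^2)/1 = 1/1 = 1, a_1 = floor((2 + 2)/1) = 4.
  m_2 = 1*4 - 2 = 2, d_2 = (5 - 2^2)/1 = 1/1 = 1: (m_2, d_2) = (m_1, d_1) = (2, 1), so from here the quotient a_1 repeats; the period length is 1.
So sqrt(5) = [2; (4)] with period length k = 1.
k is odd, so (p_{k-1}, q_{k-1}) only solves x^2 - 5y^2 = -1 and the fundamental solution of x^2 - 5y^2 = 1 is (p_{2k-1}, q_{2k-1}) = (p_1, q_1); compute convergents through index 1, running through the period twice.
Convergents (p_i = a_i*p_{i-1} + p_{i-2}, q_i = a_i*q_{i-1} + q_{i-2} with p_{-2}=0, p_{-1}=1, q_{-2}=1, q_{-1}=0):
  i=0: a_0=2, p_0 = 2*1 + 0 = 2, q_0 = 2*0 + 1 = 1.
  i=1: a_1=4, p_1 = 4*2 + 1 = 9, q_1 = 4*1 + 0 = 4.
Indeed p_0^2 - 5*q_0^2 = 4 - 5 = -1, not +1.
Check: 9^2 - 5*4^2 = 81 - 80 = 1, so (x, y) = (9, 4) solves the equation, and by the theorem it is the least positive solution.

(x, y) = (9, 4)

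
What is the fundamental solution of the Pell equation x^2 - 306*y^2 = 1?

First expand sqrt(306) as a continued fraction. With x_i = (sqrt(306) + m_i)/d_i and (m_0, d_0) = (0, 1): a_0 = floor(sqrt(306)) = 17, since 17^2 = 289 <= 306 < 324 = 18^2.
Iterate m_{i+1} = d_i*a_i - m_i, d_{i+1} = (306 - m_{i+1}^2)/d_i, a_{i+1} = floor((a_0 + m_{i+1})/d_{i+1}):
  m_1 = 1*17 - 0 = 17, d_1 = (306 - 17^2)/1 = 17/1 = 17, a_1 = floor((17 + 17)/17) = 2.
  m_2 = 17*2 - 17 = 17, d_2 = (306 - 17^2)/17 = 17/17 = 1, a_2 = floor((17 + 17)/1) = 34.
  m_3 = 1*34 - 17 = 17, d_3 = (306 - 17^2)/1 = 17/1 = 17: (m_3, d_3) = (m_1, d_1) = (17, 17), so from here the quotients repeat a_1, a_2; the period length is 2.
So sqrt(306) = [17; (2, 34)] with period length k = 2.
k is even, so the fundamental solution of x^2 - 306y^2 = 1 is (p_{k-1}, q_{k-1}) = (p_1, q_1); compute convergents through index 1.
Convergents (p_i = a_i*p_{i-1} + p_{i-2}, q_i = a_i*q_{i-1} + q_{i-2} with p_{-2}=0, p_{-1}=1, q_{-2}=1, q_{-1}=0):
  i=0: a_0=17, p_0 = 17*1 + 0 = 17, q_0 = 17*0 + 1 = 1.
  i=1: a_1=2, p_1 = 2*17 + 1 = 35, q_1 = 2*1 + 0 = 2.
Check: 35^2 - 306*2^2 = 1225 - 1224 = 1, so (x, y) = (35, 2) solves the equation, and by the theorem it is the least positive solution.

(x, y) = (35, 2)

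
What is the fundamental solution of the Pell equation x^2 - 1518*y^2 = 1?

(x, y) = (1013, 26)

First expand sqrt(1518) as a continued fraction. With x_i = (sqrt(1518) + m_i)/d_i and (m_0, d_0) = (0, 1): a_0 = floor(sqrt(1518)) = 38, since 38^2 = 1444 <= 1518 < 1521 = 39^2.
Iterate m_{i+1} = d_i*a_i - m_i, d_{i+1} = (1518 - m_{i+1}^2)/d_i, a_{i+1} = floor((a_0 + m_{i+1})/d_{i+1}):
  m_1 = 1*38 - 0 = 38, d_1 = (1518 - 38^2)/1 = 74/1 = 74, a_1 = floor((38 + 38)/74) = 1.
  m_2 = 74*1 - 38 = 36, d_2 = (1518 - 36^2)/74 = 222/74 = 3, a_2 = floor((38 + 36)/3) = 24.
  m_3 = 3*24 - 36 = 36, d_3 = (1518 - 36^2)/3 = 222/3 = 74, a_3 = floor((38 + 36)/74) = 1.
  m_4 = 74*1 - 36 = 38, d_4 = (1518 - 38^2)/74 = 74/74 = 1, a_4 = floor((38 + 38)/1) = 76.
  m_5 = 1*76 - 38 = 38, d_5 = (1518 - 38^2)/1 = 74/1 = 74: (m_5, d_5) = (m_1, d_1) = (38, 74), so from here the quotients repeat a_1, ..., a_4; the period length is 4.
So sqrt(1518) = [38; (1, 24, 1, 76)] with period length k = 4.
k is even, so the fundamental solution of x^2 - 1518y^2 = 1 is (p_{k-1}, q_{k-1}) = (p_3, q_3); compute convergents through index 3.
Convergents (p_i = a_i*p_{i-1} + p_{i-2}, q_i = a_i*q_{i-1} + q_{i-2} with p_{-2}=0, p_{-1}=1, q_{-2}=1, q_{-1}=0):
  i=0: a_0=38, p_0 = 38*1 + 0 = 38, q_0 = 38*0 + 1 = 1.
  i=1: a_1=1, p_1 = 1*38 + 1 = 39, q_1 = 1*1 + 0 = 1.
  i=2: a_2=24, p_2 = 24*39 + 38 = 974, q_2 = 24*1 + 1 = 25.
  i=3: a_3=1, p_3 = 1*974 + 39 = 1013, q_3 = 1*25 + 1 = 26.
Check: 1013^2 - 1518*26^2 = 1026169 - 1026168 = 1, so (x, y) = (1013, 26) solves the equation, and by the theorem it is the least positive solution.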